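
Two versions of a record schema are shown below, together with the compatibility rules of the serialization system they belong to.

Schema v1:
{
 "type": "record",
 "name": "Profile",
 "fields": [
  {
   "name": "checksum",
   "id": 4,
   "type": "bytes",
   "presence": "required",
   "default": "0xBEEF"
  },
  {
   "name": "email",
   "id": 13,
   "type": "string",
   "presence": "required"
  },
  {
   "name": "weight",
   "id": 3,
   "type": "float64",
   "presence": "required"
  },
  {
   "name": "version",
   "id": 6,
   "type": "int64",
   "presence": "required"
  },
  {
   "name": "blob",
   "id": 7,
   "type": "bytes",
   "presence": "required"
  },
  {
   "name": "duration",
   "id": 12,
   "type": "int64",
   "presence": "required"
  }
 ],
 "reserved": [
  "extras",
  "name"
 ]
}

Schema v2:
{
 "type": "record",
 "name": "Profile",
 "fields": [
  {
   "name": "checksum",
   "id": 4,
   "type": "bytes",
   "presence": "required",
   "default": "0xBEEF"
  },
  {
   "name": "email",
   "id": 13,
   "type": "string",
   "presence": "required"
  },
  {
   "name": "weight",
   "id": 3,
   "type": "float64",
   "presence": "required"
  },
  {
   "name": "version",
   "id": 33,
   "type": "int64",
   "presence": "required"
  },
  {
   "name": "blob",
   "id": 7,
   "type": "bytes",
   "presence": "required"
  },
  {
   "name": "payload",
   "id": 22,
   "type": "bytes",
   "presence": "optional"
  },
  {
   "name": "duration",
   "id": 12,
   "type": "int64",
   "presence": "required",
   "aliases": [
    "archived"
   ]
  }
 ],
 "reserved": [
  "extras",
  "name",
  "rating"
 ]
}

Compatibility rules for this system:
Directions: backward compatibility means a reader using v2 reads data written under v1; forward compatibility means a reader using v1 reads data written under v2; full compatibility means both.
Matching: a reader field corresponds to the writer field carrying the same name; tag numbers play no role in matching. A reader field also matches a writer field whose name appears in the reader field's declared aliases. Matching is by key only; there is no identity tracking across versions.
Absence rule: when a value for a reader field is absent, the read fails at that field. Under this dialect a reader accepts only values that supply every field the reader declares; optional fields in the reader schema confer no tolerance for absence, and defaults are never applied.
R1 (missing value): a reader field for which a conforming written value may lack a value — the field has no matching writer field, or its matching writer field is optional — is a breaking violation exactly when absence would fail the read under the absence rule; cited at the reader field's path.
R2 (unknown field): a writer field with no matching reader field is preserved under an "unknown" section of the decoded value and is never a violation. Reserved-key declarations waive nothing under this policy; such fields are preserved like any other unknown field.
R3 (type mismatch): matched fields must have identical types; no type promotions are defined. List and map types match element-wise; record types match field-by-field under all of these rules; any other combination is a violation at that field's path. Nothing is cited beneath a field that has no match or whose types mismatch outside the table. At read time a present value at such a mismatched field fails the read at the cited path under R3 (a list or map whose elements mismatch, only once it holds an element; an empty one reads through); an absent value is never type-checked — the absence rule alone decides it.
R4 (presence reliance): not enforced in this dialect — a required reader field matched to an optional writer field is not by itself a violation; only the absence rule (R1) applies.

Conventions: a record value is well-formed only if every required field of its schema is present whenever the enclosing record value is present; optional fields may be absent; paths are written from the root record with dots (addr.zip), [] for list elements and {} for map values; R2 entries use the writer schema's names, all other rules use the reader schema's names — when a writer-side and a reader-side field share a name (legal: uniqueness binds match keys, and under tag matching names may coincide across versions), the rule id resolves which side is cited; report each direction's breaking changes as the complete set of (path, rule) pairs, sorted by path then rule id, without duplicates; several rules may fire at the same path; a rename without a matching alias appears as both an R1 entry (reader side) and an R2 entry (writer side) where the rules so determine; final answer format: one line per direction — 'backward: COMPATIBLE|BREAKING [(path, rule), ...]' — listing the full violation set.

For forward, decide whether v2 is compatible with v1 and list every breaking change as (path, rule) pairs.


in Profile below, arrows point writer -> reader
forward on Profile — v1 reading data written by v2:
  checksum: bytes -> bytes, writer required; from checksum
  email: string -> string, writer required; from email
  weight: float64 -> float64, writer required; from weight
  version: int64 -> int64, writer required; from version
  blob: bytes -> bytes, writer required; from blob
  duration: int64 -> int64, writer required; from duration
  leftover writer field: payload
  => no violations; forward on Profile: COMPATIBLE
the other Profile changes do not affect what is asked:
  added field payload to record Profile: optional bytes, tag 22 (in v2 it sits immediately before duration) -> affects backward compatibility only, which is not asked
  field version in record Profile: tag 6 changed to 33 -> triggers nothing under Profile's printed rules — same verdict

forward: COMPATIBLE []


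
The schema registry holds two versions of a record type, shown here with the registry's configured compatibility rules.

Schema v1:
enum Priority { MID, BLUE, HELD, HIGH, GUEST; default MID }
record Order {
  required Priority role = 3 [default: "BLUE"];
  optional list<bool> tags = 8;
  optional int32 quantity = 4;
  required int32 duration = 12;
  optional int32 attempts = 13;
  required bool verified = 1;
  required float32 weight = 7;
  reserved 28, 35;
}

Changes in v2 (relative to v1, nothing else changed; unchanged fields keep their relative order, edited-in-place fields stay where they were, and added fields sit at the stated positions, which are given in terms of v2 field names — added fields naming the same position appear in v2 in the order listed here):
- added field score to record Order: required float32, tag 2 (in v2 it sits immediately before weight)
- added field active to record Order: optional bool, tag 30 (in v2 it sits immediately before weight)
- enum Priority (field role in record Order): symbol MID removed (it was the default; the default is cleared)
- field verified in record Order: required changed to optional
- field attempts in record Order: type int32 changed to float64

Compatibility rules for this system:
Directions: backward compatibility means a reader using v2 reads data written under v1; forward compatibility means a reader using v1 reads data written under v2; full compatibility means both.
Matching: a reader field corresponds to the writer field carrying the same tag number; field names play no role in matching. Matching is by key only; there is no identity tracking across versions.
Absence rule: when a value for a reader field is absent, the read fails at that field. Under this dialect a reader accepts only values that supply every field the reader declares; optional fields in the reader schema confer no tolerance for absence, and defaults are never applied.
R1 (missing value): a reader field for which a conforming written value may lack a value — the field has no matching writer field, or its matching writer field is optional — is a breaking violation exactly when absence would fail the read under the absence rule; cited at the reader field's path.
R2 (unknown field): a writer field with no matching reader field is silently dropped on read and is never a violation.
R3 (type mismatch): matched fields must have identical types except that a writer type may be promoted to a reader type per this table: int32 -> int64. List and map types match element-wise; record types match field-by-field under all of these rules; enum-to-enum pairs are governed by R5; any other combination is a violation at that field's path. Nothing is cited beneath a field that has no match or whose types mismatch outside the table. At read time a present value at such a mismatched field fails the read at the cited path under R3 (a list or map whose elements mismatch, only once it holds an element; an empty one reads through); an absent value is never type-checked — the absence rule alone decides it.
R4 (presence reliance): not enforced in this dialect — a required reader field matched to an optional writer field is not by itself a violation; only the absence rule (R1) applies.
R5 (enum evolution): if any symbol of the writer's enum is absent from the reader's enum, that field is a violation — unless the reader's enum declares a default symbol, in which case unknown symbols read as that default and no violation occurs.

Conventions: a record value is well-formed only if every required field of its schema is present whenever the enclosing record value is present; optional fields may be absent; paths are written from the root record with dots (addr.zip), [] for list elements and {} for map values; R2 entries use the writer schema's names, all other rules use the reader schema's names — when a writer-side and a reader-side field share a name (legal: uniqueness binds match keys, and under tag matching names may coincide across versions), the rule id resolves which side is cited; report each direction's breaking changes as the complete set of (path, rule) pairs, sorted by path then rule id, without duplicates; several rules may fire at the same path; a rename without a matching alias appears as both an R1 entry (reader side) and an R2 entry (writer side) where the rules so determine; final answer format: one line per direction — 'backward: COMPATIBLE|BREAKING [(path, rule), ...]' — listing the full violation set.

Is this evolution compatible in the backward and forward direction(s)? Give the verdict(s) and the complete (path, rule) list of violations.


backward: BREAKING [(active, R1), (attempts, R1), (attempts, R3), (quantity, R1), (role, R5), (score, R1), (tags, R1)]; forward: BREAKING [(attempts, R1), (attempts, R3), (quantity, R1), (tags, R1), (verified, R1)]

in Order below, arrows point writer -> reader
backward analysis of Order with v2 as reader and v1 as writer:
  role <- role (Priority -> Priority, writer required)
  tags <- tags (list<bool> -> list<bool>, writer optional)
  quantity <- quantity (int32 -> int32, writer optional)
  duration <- duration (int32 -> int32, writer required)
  attempts <- attempts (int32 -> float64, writer optional)
  verified <- verified (bool -> bool, writer required)
  score: no writer-side match
  active: no writer-side match
  weight <- weight (float32 -> float32, writer required)
  R1 fires at active
  R1 fires at attempts
  R3 fires at attempts
  R1 fires at quantity
  R5 fires at role
  R1 fires at score
  R1 fires at tags
  => backward verdict for Order: BREAKING, 7 violation(s)
forward analysis of Order with v1 as reader and v2 as writer:
  role <- role (Priority -> Priority, writer required)
  tags <- tags (list<bool> -> list<bool>, writer optional)
  quantity <- quantity (int32 -> int32, writer optional)
  duration <- duration (int32 -> int32, writer required)
  attempts <- attempts (float64 -> int32, writer optional)
  verified <- verified (bool -> bool, writer optional)
  weight <- weight (float32 -> float32, writer required)
  leftover writer field: score
  leftover writer field: active
  R1 fires at attempts
  R3 fires at attempts
  R1 fires at quantity
  R1 fires at tags
  R1 fires at verified
  => forward verdict for Order: BREAKING, 5 violation(s)


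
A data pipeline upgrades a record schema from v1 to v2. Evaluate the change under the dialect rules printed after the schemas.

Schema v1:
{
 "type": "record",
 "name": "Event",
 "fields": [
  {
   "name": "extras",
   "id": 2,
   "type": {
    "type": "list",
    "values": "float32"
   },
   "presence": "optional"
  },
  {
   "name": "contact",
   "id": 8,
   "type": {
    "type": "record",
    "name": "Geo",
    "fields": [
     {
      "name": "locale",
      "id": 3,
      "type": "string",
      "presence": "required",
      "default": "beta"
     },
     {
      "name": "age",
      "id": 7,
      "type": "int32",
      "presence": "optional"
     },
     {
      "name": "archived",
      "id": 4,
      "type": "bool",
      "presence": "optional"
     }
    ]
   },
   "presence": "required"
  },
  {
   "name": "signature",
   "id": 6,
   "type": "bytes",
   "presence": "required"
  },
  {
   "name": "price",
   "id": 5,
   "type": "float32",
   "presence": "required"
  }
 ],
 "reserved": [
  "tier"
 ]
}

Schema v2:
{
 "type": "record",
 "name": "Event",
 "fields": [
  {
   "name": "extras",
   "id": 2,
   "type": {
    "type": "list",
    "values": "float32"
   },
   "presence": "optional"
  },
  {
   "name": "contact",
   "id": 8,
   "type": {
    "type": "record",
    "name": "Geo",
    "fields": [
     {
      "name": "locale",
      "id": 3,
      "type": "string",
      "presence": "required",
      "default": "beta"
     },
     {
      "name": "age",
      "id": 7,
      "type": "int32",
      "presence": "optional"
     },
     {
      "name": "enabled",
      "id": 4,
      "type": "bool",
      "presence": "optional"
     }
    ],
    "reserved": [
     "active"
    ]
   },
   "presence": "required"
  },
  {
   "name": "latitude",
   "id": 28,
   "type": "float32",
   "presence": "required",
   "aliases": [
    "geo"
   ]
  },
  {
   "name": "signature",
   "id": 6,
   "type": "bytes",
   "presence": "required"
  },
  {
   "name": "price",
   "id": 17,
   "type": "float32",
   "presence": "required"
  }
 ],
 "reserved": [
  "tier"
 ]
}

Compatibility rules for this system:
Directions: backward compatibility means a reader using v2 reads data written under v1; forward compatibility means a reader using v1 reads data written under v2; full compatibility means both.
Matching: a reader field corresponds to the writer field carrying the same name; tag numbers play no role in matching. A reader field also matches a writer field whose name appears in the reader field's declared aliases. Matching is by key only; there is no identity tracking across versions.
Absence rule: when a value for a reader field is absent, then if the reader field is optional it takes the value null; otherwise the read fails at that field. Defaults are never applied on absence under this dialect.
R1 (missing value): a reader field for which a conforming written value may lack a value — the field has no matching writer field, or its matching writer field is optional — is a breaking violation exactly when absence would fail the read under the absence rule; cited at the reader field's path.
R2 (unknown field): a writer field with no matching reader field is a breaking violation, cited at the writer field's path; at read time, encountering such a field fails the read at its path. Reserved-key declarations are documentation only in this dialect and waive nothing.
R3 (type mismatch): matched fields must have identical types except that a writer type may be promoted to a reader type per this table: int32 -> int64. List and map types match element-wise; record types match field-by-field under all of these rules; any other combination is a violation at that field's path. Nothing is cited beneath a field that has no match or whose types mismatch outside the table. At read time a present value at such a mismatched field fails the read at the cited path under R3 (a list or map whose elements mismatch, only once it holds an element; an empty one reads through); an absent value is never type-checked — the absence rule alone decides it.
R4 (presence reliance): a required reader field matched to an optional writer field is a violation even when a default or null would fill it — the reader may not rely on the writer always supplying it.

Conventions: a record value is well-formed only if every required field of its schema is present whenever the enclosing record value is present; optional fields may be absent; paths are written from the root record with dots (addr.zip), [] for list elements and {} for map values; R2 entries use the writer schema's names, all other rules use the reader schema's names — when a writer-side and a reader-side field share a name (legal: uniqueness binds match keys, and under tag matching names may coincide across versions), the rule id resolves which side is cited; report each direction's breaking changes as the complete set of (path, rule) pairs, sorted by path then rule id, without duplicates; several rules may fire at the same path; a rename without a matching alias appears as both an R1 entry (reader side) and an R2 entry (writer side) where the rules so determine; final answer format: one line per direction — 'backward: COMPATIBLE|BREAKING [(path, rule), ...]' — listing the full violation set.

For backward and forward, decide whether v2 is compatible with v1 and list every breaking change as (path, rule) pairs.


backward: BREAKING [(contact.archived, R2), (latitude, R1)]; forward: BREAKING [(contact.enabled, R2), (latitude, R2)]

each type pair in Event: writer, then reader
backward for Event (reader v2, writer v1):
  list<float32> -> list<float32>, writer optional: extras aligns to extras
  Geo -> Geo, writer required: contact aligns to contact
  latitude has no writer counterpart
  bytes -> bytes, writer required: signature aligns to signature
  float32 -> float32, writer required: price aligns to price
  string -> string, writer required: contact.locale aligns to contact.locale
  int32 -> int32, writer optional: contact.age aligns to contact.age
  contact.enabled has no writer counterpart
  writer contact.archived: unknown to reader
  breaking: (contact.archived, R2)
  breaking: (latitude, R1)
  backward on Event therefore BREAKING (2)
forward for Event (reader v1, writer v2):
  list<float32> -> list<float32>, writer optional: extras aligns to extras
  Geo -> Geo, writer required: contact aligns to contact
  bytes -> bytes, writer required: signature aligns to signature
  float32 -> float32, writer required: price aligns to price
  writer latitude: unknown to reader
  string -> string, writer required: contact.locale aligns to contact.locale
  int32 -> int32, writer optional: contact.age aligns to contact.age
  contact.archived has no writer counterpart
  writer contact.enabled: unknown to reader
  breaking: (contact.enabled, R2)
  breaking: (latitude, R2)
  forward on Event therefore BREAKING (2)


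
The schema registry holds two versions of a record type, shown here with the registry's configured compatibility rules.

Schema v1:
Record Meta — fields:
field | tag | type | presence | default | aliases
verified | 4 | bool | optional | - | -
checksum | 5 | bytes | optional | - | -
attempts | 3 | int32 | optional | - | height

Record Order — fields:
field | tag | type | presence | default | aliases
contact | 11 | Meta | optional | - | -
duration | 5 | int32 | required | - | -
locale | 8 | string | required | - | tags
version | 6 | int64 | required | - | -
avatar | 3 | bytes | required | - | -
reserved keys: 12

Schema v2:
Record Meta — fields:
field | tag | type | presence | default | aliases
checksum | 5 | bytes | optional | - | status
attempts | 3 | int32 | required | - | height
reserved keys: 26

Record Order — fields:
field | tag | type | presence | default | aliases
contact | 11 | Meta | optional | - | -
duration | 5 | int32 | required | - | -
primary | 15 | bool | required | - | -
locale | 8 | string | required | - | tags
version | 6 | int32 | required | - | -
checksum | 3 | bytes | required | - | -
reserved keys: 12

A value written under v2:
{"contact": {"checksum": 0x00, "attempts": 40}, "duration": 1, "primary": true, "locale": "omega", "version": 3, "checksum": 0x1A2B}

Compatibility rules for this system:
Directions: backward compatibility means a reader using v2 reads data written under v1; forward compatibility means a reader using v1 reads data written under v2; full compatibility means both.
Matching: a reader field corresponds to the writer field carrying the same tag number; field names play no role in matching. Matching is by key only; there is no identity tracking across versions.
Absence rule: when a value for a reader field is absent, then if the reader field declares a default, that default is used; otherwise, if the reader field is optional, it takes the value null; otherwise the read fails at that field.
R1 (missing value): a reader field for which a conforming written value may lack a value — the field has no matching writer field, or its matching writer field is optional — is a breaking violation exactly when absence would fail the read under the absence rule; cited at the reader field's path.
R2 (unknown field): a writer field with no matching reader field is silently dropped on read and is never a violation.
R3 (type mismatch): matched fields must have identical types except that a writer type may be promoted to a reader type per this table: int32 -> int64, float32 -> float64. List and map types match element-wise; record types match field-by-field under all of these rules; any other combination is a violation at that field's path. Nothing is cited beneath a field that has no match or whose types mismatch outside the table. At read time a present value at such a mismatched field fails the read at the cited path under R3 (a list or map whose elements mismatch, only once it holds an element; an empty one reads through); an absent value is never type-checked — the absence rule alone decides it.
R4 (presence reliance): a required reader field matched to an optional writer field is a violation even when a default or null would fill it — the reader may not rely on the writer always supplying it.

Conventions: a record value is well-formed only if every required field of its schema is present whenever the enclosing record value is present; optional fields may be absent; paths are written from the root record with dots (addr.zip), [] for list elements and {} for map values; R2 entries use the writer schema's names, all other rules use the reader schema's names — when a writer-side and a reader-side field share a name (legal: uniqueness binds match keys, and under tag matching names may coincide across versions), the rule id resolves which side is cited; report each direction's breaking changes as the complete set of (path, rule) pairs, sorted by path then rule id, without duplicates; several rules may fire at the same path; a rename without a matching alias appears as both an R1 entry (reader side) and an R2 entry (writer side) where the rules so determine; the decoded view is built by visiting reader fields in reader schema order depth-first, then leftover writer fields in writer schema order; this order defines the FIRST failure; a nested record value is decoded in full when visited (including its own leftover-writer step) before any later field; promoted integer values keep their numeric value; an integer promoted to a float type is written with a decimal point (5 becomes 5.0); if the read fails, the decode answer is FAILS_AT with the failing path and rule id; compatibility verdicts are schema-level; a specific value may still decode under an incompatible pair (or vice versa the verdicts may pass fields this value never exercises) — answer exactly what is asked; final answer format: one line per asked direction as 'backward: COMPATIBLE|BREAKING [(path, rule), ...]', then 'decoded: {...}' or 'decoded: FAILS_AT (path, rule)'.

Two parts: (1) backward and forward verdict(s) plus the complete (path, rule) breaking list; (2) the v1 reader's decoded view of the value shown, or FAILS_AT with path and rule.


arrows below run writer -> reader for Order
backward on Order — v2 reading data written by v1:
  contact: Meta -> Meta, writer optional; from contact
  duration: int32 -> int32, writer required; from duration
  primary: no writer match
  locale: string -> string, writer required; from locale
  version: int64 -> int32, writer required; from version
  checksum: bytes -> bytes, writer required; from avatar
  contact.checksum: bytes -> bytes, writer optional; from contact.checksum
  contact.attempts: int32 -> int32, writer optional; from contact.attempts
  contact.verified (writer side), unknown to reader
  rule R1 violated at contact.attempts
  rule R4 violated at contact.attempts
  rule R1 violated at primary
  rule R3 violated at version
  => backward verdict for Order: BREAKING, 4 violation(s)
forward on Order — v1 reading data written by v2:
  contact: Meta -> Meta, writer optional; from contact
  duration: int32 -> int32, writer required; from duration
  locale: string -> string, writer required; from locale
  version: int32 -> int64, writer required; from version
  avatar: bytes -> bytes, writer required; from checksum
  primary (writer side), unknown to reader
  contact.verified: no writer match
  contact.checksum: bytes -> bytes, writer optional; from contact.checksum
  contact.attempts: int32 -> int32, writer required; from contact.attempts
  nothing fires on Order: forward is COMPATIBLE
migrating the Order value to v1:
  contact.verified := null (not supplied -> null)
  contact.checksum := 0x00
  contact.attempts := 40
  duration := 1
  locale := "omega"
  version := 3 (int32 -> int64)
  avatar := 0x1A2B (from writer checksum)
  writer primary: unmatched, discarded
  => decoded: {"contact": {"verified": null, "checksum": 0x00, "attempts": 40}, "duration": 1, "locale": "omega", "version": 3, "avatar": 0x1A2B}

backward: BREAKING [(contact.attempts, R1), (contact.attempts, R4), (primary, R1), (version, R3)]; forward: COMPATIBLE []; decoded: {"contact": {"verified": null, "checksum": 0x00, "attempts": 40}, "duration": 1, "locale": "omega", "version": 3, "avatar": 0x1A2B}


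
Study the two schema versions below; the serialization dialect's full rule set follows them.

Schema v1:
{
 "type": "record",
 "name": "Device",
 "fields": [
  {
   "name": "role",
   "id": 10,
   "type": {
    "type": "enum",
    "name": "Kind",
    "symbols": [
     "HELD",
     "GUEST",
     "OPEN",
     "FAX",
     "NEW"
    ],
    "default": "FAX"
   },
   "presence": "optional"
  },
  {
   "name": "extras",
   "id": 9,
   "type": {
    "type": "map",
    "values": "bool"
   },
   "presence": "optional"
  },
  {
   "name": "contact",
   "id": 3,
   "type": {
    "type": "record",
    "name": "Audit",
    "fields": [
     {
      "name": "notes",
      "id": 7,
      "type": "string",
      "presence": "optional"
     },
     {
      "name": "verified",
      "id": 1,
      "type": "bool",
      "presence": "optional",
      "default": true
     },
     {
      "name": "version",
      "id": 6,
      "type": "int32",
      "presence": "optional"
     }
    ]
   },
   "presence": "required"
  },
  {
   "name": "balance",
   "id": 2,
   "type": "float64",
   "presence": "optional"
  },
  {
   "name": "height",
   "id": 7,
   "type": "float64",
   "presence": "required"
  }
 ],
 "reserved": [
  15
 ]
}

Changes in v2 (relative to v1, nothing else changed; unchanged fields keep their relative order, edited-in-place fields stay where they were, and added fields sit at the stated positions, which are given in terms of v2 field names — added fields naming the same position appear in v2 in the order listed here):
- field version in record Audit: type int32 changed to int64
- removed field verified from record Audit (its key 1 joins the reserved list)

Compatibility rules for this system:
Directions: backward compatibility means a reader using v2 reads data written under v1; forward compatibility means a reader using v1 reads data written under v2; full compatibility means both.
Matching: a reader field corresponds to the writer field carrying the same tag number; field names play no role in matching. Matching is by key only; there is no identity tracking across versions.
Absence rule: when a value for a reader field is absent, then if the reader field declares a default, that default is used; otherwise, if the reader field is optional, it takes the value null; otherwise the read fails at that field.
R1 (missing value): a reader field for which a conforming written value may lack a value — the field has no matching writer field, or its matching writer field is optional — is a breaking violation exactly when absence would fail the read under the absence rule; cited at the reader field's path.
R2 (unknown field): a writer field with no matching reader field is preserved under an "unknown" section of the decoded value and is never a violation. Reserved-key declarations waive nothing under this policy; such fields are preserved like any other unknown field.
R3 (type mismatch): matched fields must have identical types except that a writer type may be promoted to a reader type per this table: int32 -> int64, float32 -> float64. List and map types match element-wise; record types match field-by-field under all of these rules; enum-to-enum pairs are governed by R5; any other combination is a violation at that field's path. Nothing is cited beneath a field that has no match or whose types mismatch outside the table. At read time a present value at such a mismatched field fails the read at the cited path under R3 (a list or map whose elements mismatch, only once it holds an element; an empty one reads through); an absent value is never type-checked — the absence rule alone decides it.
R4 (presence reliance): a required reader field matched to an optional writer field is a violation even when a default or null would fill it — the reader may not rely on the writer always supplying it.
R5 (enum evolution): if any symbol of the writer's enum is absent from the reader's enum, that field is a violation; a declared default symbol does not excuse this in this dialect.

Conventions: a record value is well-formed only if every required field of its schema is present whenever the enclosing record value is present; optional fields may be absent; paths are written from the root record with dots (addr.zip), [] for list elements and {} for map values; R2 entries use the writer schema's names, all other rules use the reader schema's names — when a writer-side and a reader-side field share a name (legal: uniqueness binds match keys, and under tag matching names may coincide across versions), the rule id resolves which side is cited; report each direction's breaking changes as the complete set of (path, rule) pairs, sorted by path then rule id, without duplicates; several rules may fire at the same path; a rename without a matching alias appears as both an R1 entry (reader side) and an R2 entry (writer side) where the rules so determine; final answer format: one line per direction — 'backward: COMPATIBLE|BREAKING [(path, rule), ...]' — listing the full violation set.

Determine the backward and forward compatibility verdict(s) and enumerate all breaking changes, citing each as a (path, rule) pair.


each type pair in Device: writer, then reader
backward pass over Device, reader schema v2, writer schema v1:
  role: Kind -> Kind, writer optional; from role
  extras: map<string, bool> -> map<string, bool>, writer optional; from extras
  contact: Audit -> Audit, writer required; from contact
  balance: float64 -> float64, writer optional; from balance
  height: float64 -> float64, writer required; from height
  contact.notes: string -> string, writer optional; from contact.notes
  contact.version: int32 -> int64, writer optional; from contact.version
  writer contact.verified: unknown to reader
  => no violations; backward on Device: COMPATIBLE
forward pass over Device, reader schema v1, writer schema v2:
  role: Kind -> Kind, writer optional; from role
  extras: map<string, bool> -> map<string, bool>, writer optional; from extras
  contact: Audit -> Audit, writer required; from contact
  balance: float64 -> float64, writer optional; from balance
  height: float64 -> float64, writer required; from height
  contact.notes: string -> string, writer optional; from contact.notes
  no writer field matches reader contact.verified
  contact.version: int64 -> int32, writer optional; from contact.version
  breaking: (contact.version, R3)
  => forward verdict for Device: BREAKING, 1 violation(s)

backward: COMPATIBLE []; forward: BREAKING [(contact.version, R3)]


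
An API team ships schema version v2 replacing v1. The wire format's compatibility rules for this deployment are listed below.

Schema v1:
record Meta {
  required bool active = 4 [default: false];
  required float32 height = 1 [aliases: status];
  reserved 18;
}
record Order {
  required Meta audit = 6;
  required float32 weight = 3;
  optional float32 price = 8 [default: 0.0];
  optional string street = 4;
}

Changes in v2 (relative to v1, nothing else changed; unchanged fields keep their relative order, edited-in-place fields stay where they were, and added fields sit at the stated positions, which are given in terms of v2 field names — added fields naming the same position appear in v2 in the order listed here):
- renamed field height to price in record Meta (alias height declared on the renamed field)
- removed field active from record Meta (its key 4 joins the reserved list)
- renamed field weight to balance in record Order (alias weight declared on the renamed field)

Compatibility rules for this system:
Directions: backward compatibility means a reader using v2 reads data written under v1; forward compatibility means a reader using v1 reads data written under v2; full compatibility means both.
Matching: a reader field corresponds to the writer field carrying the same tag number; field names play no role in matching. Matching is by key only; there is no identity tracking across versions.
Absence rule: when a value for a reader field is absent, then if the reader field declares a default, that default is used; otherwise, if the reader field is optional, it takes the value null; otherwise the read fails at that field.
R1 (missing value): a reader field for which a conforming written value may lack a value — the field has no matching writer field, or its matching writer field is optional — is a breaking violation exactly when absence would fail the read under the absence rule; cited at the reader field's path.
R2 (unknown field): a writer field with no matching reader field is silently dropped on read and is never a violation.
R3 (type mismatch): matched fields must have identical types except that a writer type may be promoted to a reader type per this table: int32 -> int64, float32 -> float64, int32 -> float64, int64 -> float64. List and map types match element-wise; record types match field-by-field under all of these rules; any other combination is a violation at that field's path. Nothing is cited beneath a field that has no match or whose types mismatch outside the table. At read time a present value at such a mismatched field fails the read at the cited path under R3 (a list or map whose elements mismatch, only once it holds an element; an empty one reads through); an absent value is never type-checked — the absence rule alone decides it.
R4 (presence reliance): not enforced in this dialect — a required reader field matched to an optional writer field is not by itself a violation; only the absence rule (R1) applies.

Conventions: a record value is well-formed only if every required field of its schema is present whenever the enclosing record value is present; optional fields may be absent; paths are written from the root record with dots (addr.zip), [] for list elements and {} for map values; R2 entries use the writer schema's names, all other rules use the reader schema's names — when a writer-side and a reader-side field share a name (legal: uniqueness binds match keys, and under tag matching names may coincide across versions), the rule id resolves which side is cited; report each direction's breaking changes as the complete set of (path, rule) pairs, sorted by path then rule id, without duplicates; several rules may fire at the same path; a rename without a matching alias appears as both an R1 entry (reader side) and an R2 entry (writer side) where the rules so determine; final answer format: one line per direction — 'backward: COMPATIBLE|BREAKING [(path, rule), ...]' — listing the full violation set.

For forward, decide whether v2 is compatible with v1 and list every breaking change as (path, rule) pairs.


forward: COMPATIBLE []

the writer's type comes first in each Order pair
forward pass over Order, reader schema v1, writer schema v2:
  audit <- audit (Meta -> Meta, writer required)
  weight <- balance (float32 -> float32, writer required)
  price <- price (float32 -> float32, writer optional)
  street <- street (string -> string, writer optional)
  audit.active has no writer counterpart
  audit.height <- audit.price (float32 -> float32, writer required)
  => forward: COMPATIBLE
diffs on Order not affecting the asked answer:
  renamed field height to price in record Meta (alias height declared on the renamed field) -> fires no rule on Order, leaving the asked answer as it is
  removed field active from record Meta (its key 4 joins the reserved list) -> fires no rule on Order, leaving the asked answer as it is
  renamed field weight to balance in record Order (alias weight declared on the renamed field) -> fires no rule on Order, leaving the asked answer as it is


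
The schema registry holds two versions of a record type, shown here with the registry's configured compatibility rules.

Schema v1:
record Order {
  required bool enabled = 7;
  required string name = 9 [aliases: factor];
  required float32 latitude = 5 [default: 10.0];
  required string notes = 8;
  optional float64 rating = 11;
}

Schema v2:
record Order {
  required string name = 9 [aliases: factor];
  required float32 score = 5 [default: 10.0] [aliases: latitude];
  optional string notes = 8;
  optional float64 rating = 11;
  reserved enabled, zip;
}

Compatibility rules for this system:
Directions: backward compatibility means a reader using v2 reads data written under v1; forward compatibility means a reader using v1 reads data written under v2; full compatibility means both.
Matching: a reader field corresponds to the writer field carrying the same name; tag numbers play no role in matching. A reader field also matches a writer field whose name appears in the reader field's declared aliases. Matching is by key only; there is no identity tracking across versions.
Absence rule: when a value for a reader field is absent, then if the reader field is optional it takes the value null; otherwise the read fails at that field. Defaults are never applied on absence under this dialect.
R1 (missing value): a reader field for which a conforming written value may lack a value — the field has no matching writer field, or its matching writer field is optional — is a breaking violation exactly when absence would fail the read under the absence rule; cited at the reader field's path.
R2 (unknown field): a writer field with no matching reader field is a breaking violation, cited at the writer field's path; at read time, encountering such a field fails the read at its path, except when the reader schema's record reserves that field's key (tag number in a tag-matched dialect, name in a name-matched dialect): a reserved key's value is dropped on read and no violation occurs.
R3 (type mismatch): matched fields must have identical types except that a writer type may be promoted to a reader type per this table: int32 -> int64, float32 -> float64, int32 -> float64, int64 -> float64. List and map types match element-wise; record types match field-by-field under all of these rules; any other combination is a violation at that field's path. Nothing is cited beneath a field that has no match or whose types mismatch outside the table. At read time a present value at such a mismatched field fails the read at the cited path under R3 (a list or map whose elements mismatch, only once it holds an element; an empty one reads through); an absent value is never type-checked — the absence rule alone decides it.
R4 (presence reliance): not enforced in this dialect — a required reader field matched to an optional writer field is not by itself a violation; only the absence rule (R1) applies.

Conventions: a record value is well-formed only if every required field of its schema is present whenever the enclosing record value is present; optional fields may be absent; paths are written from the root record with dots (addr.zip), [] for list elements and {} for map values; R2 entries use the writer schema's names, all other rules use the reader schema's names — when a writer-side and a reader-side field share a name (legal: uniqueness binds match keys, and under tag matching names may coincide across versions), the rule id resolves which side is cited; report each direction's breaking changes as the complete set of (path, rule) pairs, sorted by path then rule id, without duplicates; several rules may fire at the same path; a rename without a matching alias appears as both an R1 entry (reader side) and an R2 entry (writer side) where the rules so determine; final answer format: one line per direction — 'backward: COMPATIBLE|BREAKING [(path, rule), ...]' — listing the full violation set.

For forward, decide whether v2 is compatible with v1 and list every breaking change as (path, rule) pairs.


forward: BREAKING [(enabled, R1), (latitude, R1), (notes, R1), (score, R2)]

each type pair in Order: writer, then reader
forward analysis of Order with v1 as reader and v2 as writer:
  enabled has no writer counterpart
  name <- name (string -> string, writer required)
  latitude has no writer counterpart
  notes <- notes (string -> string, writer optional)
  rating <- rating (float64 -> float64, writer optional)
  score (writer side), unknown to reader
  R1 fires at enabled
  R1 fires at latitude
  R1 fires at notes
  R2 fires at score
  => 4 violation(s): forward is BREAKING for Order
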